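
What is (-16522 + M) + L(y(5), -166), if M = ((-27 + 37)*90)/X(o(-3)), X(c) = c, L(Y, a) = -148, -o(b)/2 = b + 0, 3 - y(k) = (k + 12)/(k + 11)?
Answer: -16520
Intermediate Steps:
y(k) = 3 - (12 + k)/(11 + k) (y(k) = 3 - (k + 12)/(k + 11) = 3 - (12 + k)/(11 + k))
o(b) = -2*b (o(b) = -2*(b + 0) = -2*b)
M = 150 (M = ((-27 + 37)*90)/((-2*(-3))) = (10*90)/6 = 900*(⅙) = 150)
(-16522 + M) + L(y(5), -166) = (-16522 + 150) - 148 = -16372 - 148 = -16520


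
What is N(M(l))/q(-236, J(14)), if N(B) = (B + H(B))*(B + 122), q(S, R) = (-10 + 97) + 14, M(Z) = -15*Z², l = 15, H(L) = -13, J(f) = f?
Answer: 11021164/101 ≈ 1.0912e+5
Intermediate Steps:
q(S, R) = 101 (q(S, R) = 87 + 14 = 101)
N(B) = (-13 + B)*(122 + B) (N(B) = (B - 13)*(B + 122) = (-13 + B)*(122 + B))
N(M(l))/q(-236, J(14)) = (-1586 + (-15*15²)² + 109*(-15*15²))/101 = (-1586 + (-15*225)² + 109*(-15*225))*(1/101) = (-1586 + (-3375)² + 109*(-3375))*(1/101) = (-1586 + 11390625 - 367875)*(1/101) = 11021164*(1/101) = 11021164/101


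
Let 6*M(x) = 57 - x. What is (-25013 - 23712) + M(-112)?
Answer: -292181/6 ≈ -48697.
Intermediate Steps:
M(x) = 19/2 - x/6 (M(x) = (57 - x)/6 = 19/2 - x/6)
(-25013 - 23712) + M(-112) = (-25013 - 23712) + (19/2 - ⅙*(-112)) = -48725 + (19/2 + 56/3) = -48725 + 169/6 = -292181/6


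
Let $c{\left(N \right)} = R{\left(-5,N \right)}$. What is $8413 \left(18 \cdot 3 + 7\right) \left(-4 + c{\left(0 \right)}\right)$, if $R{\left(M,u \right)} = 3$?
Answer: $-513193$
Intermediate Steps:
$c{\left(N \right)} = 3$
$8413 \left(18 \cdot 3 + 7\right) \left(-4 + c{\left(0 \right)}\right) = 8413 \left(18 \cdot 3 + 7\right) \left(-4 + 3\right) = 8413 \left(54 + 7\right) \left(-1\right) = 8413 \cdot 61 \left(-1\right) = 8413 \left(-61\right) = -513193$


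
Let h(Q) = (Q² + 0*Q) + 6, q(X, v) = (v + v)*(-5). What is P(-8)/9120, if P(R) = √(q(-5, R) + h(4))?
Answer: √102/9120 ≈ 0.0011074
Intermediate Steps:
q(X, v) = -10*v (q(X, v) = (2*v)*(-5) = -10*v)
h(Q) = 6 + Q² (h(Q) = (Q² + 0) + 6 = Q² + 6 = 6 + Q²)
P(R) = √(22 - 10*R) (P(R) = √(-10*R + (6 + 4²)) = √(-10*R + (6 + 16)) = √(-10*R + 22) = √(22 - 10*R))
P(-8)/9120 = √(22 - 10*(-8))/9120 = √(22 + 80)*(1/9120) = √102*(1/9120) = √102/9120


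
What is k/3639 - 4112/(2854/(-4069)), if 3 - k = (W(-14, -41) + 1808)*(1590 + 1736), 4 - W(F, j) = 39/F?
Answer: 50936768844/12116657 ≈ 4203.9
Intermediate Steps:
W(F, j) = 4 - 39/F
k = -42251820/7 (k = 3 - ((4 - 39/(-14)) + 1808)*(1590 + 1736) = 3 - ((4 - 39*(-1/14)) + 1808)*3326 = 3 - ((4 + 39/14) + 1808)*3326 = 3 - (95/14 + 1808)*3326 = 3 - 25407*3326/14 = 3 - 1*42251841/7 = 3 - 42251841/7 = -42251820/7 ≈ -6.0360e+6)
k/3639 - 4112/(2854/(-4069)) = -42251820/7/3639 - 4112/(2854/(-4069)) = -42251820/7*1/3639 - 4112/(2854*(-1/4069)) = -14083940/8491 - 4112/(-2854/4069) = -14083940/8491 - 4112*(-4069/2854) = -14083940/8491 + 8365864/1427 = 50936768844/12116657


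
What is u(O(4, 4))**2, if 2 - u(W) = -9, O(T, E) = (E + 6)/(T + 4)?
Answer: 121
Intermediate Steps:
O(T, E) = (6 + E)/(4 + T)
u(W) = 11 (u(W) = 2 - 1*(-9) = 2 + 9 = 11)
u(O(4, 4))**2 = 11**2 = 121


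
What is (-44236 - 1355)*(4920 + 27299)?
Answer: -1468896429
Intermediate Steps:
(-44236 - 1355)*(4920 + 27299) = -45591*32219 = -1468896429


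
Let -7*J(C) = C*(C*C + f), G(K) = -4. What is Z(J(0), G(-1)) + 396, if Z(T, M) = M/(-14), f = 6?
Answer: 2774/7 ≈ 396.29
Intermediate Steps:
J(C) = -C*(6 + C²)/7 (J(C) = -C*(C*C + 6)/7 = -C*(C² + 6)/7 = -C*(6 + C²)/7)
Z(T, M) = -M/14 (Z(T, M) = M*(-1/14) = -M/14)
Z(J(0), G(-1)) + 396 = -1/14*(-4) + 396 = 2/7 + 396 = 2774/7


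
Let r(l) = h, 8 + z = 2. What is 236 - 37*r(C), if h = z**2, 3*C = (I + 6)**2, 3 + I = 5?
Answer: -1096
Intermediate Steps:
I = 2 (I = -3 + 5 = 2)
z = -6 (z = -8 + 2 = -6)
C = 64/3 (C = (2 + 6)**2/3 = (1/3)*8**2 = (1/3)*64 = 64/3 ≈ 21.333)
h = 36 (h = (-6)**2 = 36)
r(l) = 36
236 - 37*r(C) = 236 - 37*36 = 236 - 1332 = -1096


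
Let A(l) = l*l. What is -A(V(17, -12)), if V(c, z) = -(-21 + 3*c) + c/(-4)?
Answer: -18769/16 ≈ -1173.1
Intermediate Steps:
V(c, z) = 21 - 13*c/4 (V(c, z) = -(-21 + 3*c) + c*(-¼) = -3*(-7 + c) - c/4 = (21 - 3*c) - c/4 = 21 - 13*c/4)
A(l) = l²
-A(V(17, -12)) = -(21 - 13/4*17)² = -(21 - 221/4)² = -(-137/4)² = -1*18769/16 = -18769/16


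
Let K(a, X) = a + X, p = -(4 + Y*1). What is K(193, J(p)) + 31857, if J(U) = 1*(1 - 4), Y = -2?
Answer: 32047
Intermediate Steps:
p = -2 (p = -(4 - 2*1) = -(4 - 2) = -1*2 = -2)
J(U) = -3 (J(U) = 1*(-3) = -3)
K(a, X) = X + a
K(193, J(p)) + 31857 = (-3 + 193) + 31857 = 190 + 31857 = 32047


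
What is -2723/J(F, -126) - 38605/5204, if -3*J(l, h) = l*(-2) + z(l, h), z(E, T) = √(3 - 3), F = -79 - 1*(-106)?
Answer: -7432691/46836 ≈ -158.70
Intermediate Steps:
F = 27 (F = -79 + 106 = 27)
z(E, T) = 0 (z(E, T) = √0 = 0)
J(l, h) = 2*l/3 (J(l, h) = -(l*(-2) + 0)/3 = -(-2*l + 0)/3 = -(-2)*l/3 = 2*l/3)
-2723/J(F, -126) - 38605/5204 = -2723/((⅔)*27) - 38605/5204 = -2723/18 - 38605*1/5204 = -2723*1/18 - 38605/5204 = -2723/18 - 38605/5204 = -7432691/46836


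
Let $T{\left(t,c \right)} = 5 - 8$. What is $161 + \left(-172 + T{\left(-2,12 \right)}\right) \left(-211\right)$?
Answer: $37086$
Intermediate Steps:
$T{\left(t,c \right)} = -3$ ($T{\left(t,c \right)} = 5 - 8 = -3$)
$161 + \left(-172 + T{\left(-2,12 \right)}\right) \left(-211\right) = 161 + \left(-172 - 3\right) \left(-211\right) = 161 - -36925 = 161 + 36925 = 37086$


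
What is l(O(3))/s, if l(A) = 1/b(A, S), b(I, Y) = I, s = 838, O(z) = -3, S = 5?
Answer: -1/2514 ≈ -0.00039777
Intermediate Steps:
l(A) = 1/A
l(O(3))/s = 1/(-3*838) = -⅓*1/838 = -1/2514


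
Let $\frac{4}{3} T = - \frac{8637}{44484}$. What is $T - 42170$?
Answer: $- \frac{2501195677}{59312} \approx -42170.0$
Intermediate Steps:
$T = - \frac{8637}{59312}$ ($T = \frac{3 \left(- \frac{8637}{44484}\right)}{4} = \frac{3 \left(\left(-8637\right) \frac{1}{44484}\right)}{4} = \frac{3}{4} \left(- \frac{2879}{14828}\right) = - \frac{8637}{59312} \approx -0.14562$)
$T - 42170 = - \frac{8637}{59312} - 42170 = - \frac{2501195677}{59312}$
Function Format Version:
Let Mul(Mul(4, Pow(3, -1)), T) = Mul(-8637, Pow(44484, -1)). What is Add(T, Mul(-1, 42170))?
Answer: Rational(-2501195677, 59312) ≈ -42170.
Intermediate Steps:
T = Rational(-8637, 59312) (T = Mul(Rational(3, 4), Mul(-8637, Pow(44484, -1))) = Mul(Rational(3, 4), Mul(-8637, Rational(1, 44484))) = Mul(Rational(3, 4), Rational(-2879, 14828)) = Rational(-8637, 59312) ≈ -0.14562)
Add(T, Mul(-1, 42170)) = Add(Rational(-8637, 59312), Mul(-1, 42170)) = Add(Rational(-8637, 59312), -42170) = Rational(-2501195677, 59312)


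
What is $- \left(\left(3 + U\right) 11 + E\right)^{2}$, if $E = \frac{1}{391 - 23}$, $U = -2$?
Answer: $- \frac{16394401}{135424} \approx -121.06$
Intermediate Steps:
$E = \frac{1}{368} \approx 0.0027174$
$- \left(\left(3 + U\right) 11 + E\right)^{2} = - \left(\left(3 - 2\right) 11 + \frac{1}{368}\right)^{2} = - \left(1 \cdot 11 + \frac{1}{368}\right)^{2} = - \left(11 + \frac{1}{368}\right)^{2} = - \left(\frac{4049}{368}\right)^{2} = \left(-1\right) \frac{16394401}{135424} = - \frac{16394401}{135424}$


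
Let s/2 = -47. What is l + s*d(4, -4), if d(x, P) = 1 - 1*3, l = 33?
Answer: 221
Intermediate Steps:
s = -94 (s = 2*(-47) = -94)
d(x, P) = -2 (d(x, P) = 1 - 3 = -2)
l + s*d(4, -4) = 33 - 94*(-2) = 33 + 188 = 221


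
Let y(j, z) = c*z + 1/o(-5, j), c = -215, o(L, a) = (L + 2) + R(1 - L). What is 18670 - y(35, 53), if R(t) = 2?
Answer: 30066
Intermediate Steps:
o(L, a) = 4 + L (o(L, a) = (L + 2) + 2 = (2 + L) + 2 = 4 + L)
y(j, z) = -1 - 215*z (y(j, z) = -215*z + 1/(4 - 5) = -215*z + 1/(-1) = -215*z - 1 = -1 - 215*z)
18670 - y(35, 53) = 18670 - (-1 - 215*53) = 18670 - (-1 - 11395) = 18670 - 1*(-11396) = 18670 + 11396 = 30066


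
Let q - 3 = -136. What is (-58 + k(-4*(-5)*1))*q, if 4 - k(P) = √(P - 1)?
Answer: 7182 + 133*√19 ≈ 7761.7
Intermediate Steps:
q = -133 (q = 3 - 136 = -133)
k(P) = 4 - √(-1 + P) (k(P) = 4 - √(P - 1) = 4 - √(-1 + P))
(-58 + k(-4*(-5)*1))*q = (-58 + (4 - √(-1 - 4*(-5)*1)))*(-133) = (-58 + (4 - √(-1 + 20*1)))*(-133) = (-58 + (4 - √(-1 + 20)))*(-133) = (-58 + (4 - √19))*(-133) = (-54 - √19)*(-133) = 7182 + 133*√19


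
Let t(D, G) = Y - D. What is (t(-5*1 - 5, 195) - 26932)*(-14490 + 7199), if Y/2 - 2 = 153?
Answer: 194028092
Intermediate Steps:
Y = 310 (Y = 4 + 2*153 = 4 + 306 = 310)
t(D, G) = 310 - D
(t(-5*1 - 5, 195) - 26932)*(-14490 + 7199) = ((310 - (-5*1 - 5)) - 26932)*(-14490 + 7199) = ((310 - (-5 - 5)) - 26932)*(-7291) = ((310 - 1*(-10)) - 26932)*(-7291) = ((310 + 10) - 26932)*(-7291) = (320 - 26932)*(-7291) = -26612*(-7291) = 194028092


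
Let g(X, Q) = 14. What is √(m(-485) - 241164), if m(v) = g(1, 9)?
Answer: 5*I*√9646 ≈ 491.07*I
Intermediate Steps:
m(v) = 14
√(m(-485) - 241164) = √(14 - 241164) = √(-241150) = 5*I*√9646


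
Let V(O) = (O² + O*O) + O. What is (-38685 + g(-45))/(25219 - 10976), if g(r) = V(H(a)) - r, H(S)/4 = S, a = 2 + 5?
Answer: -37044/14243 ≈ -2.6009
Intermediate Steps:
a = 7
H(S) = 4*S
V(O) = O + 2*O² (V(O) = (O² + O²) + O = 2*O² + O = O + 2*O²)
g(r) = 1596 - r (g(r) = (4*7)*(1 + 2*(4*7)) - r = 28*(1 + 2*28) - r = 28*(1 + 56) - r = 28*57 - r = 1596 - r)
(-38685 + g(-45))/(25219 - 10976) = (-38685 + (1596 - 1*(-45)))/(25219 - 10976) = (-38685 + (1596 + 45))/14243 = (-38685 + 1641)*(1/14243) = -37044*1/14243 = -37044/14243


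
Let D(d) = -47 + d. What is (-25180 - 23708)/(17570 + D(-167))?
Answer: -12222/4339 ≈ -2.8168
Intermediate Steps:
(-25180 - 23708)/(17570 + D(-167)) = (-25180 - 23708)/(17570 + (-47 - 167)) = -48888/(17570 - 214) = -48888/17356 = -48888*1/17356 = -12222/4339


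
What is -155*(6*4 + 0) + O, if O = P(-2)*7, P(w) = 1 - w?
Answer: -3699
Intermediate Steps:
O = 21 (O = (1 - 1*(-2))*7 = (1 + 2)*7 = 3*7 = 21)
-155*(6*4 + 0) + O = -155*(6*4 + 0) + 21 = -155*(24 + 0) + 21 = -155*24 + 21 = -3720 + 21 = -3699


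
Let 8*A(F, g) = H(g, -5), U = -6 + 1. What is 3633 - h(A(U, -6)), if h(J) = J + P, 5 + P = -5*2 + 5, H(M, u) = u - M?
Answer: 29143/8 ≈ 3642.9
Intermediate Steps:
U = -5
A(F, g) = -5/8 - g/8 (A(F, g) = (-5 - g)/8 = -5/8 - g/8)
P = -10 (P = -5 + (-5*2 + 5) = -5 + (-10 + 5) = -5 - 5 = -10)
h(J) = -10 + J (h(J) = J - 10 = -10 + J)
3633 - h(A(U, -6)) = 3633 - (-10 + (-5/8 - ⅛*(-6))) = 3633 - (-10 + (-5/8 + ¾)) = 3633 - (-10 + ⅛) = 3633 - 1*(-79/8) = 3633 + 79/8 = 29143/8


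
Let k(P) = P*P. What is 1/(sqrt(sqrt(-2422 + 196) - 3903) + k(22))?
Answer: 1/(484 + sqrt(-3903 + I*sqrt(2226))) ≈ 0.0020307 - 0.00026192*I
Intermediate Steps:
k(P) = P**2
1/(sqrt(sqrt(-2422 + 196) - 3903) + k(22)) = 1/(sqrt(sqrt(-2422 + 196) - 3903) + 22**2) = 1/(sqrt(sqrt(-2226) - 3903) + 484) = 1/(sqrt(I*sqrt(2226) - 3903) + 484) = 1/(sqrt(-3903 + I*sqrt(2226)) + 484) = 1/(484 + sqrt(-3903 + I*sqrt(2226)))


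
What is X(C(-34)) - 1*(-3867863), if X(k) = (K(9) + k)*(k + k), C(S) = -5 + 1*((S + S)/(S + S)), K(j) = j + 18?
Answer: 3867679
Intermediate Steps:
K(j) = 18 + j
C(S) = -4 (C(S) = -5 + 1*((2*S)/((2*S))) = -5 + 1*((2*S)*(1/(2*S))) = -5 + 1*1 = -5 + 1 = -4)
X(k) = 2*k*(27 + k) (X(k) = ((18 + 9) + k)*(k + k) = (27 + k)*(2*k) = 2*k*(27 + k))
X(C(-34)) - 1*(-3867863) = 2*(-4)*(27 - 4) - 1*(-3867863) = 2*(-4)*23 + 3867863 = -184 + 3867863 = 3867679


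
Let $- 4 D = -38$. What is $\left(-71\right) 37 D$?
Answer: $- \frac{49913}{2} \approx -24957.0$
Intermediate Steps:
$D = \frac{19}{2}$ ($D = \left(- \frac{1}{4}\right) \left(-38\right) = \frac{19}{2} \approx 9.5$)
$\left(-71\right) 37 D = \left(-71\right) 37 \cdot \frac{19}{2} = \left(-2627\right) \frac{19}{2} = - \frac{49913}{2}$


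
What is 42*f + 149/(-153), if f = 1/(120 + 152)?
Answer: -59/72 ≈ -0.81944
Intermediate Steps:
f = 1/272 ≈ 0.0036765
42*f + 149/(-153) = 42*(1/272) + 149/(-153) = 21/136 + 149*(-1/153) = 21/136 - 149/153 = -59/72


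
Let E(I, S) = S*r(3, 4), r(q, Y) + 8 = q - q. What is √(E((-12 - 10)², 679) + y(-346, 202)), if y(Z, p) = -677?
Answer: I*√6109 ≈ 78.16*I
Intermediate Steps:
r(q, Y) = -8 (r(q, Y) = -8 + (q - q) = -8 + 0 = -8)
E(I, S) = -8*S (E(I, S) = S*(-8) = -8*S)
√(E((-12 - 10)², 679) + y(-346, 202)) = √(-8*679 - 677) = √(-5432 - 677) = √(-6109) = I*√6109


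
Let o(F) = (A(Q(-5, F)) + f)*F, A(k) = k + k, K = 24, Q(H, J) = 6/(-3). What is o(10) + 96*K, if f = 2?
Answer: 2284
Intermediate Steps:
Q(H, J) = -2 (Q(H, J) = 6*(-⅓) = -2)
A(k) = 2*k
o(F) = -2*F (o(F) = (2*(-2) + 2)*F = (-4 + 2)*F = -2*F)
o(10) + 96*K = -2*10 + 96*24 = -20 + 2304 = 2284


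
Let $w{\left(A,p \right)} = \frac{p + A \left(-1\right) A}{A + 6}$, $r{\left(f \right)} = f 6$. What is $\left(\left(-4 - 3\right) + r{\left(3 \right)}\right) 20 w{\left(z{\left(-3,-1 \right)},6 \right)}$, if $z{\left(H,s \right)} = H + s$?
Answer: $-1100$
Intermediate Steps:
$r{\left(f \right)} = 6 f$
$w{\left(A,p \right)} = \frac{p - A^{2}}{6 + A}$ ($w{\left(A,p \right)} = \frac{p + - A A}{6 + A} = \frac{p - A^{2}}{6 + A}$)
$\left(\left(-4 - 3\right) + r{\left(3 \right)}\right) 20 w{\left(z{\left(-3,-1 \right)},6 \right)} = \left(\left(-4 - 3\right) + 6 \cdot 3\right) 20 \frac{6 - \left(-3 - 1\right)^{2}}{6 - 4} = \left(-7 + 18\right) 20 \frac{6 - \left(-4\right)^{2}}{6 - 4} = 11 \cdot 20 \frac{6 - 16}{2} = 220 \frac{6 - 16}{2} = 220 \cdot \frac{1}{2} \left(-10\right) = 220 \left(-5\right) = -1100$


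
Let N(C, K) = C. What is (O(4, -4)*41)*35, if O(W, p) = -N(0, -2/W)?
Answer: 0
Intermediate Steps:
O(W, p) = 0 (O(W, p) = -1*0 = 0)
(O(4, -4)*41)*35 = (0*41)*35 = 0*35 = 0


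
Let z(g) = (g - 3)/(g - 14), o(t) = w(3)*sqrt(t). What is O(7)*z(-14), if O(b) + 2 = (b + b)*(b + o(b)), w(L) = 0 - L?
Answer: 408/7 - 51*sqrt(7)/2 ≈ -9.1809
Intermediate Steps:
w(L) = -L
o(t) = -3*sqrt(t) (o(t) = (-1*3)*sqrt(t) = -3*sqrt(t))
z(g) = (-3 + g)/(-14 + g)
O(b) = -2 + 2*b*(b - 3*sqrt(b)) (O(b) = -2 + (b + b)*(b - 3*sqrt(b)) = -2 + (2*b)*(b - 3*sqrt(b)) = -2 + 2*b*(b - 3*sqrt(b)))
O(7)*z(-14) = (-2 - 42*sqrt(7) + 2*7**2)*((-3 - 14)/(-14 - 14)) = (-2 - 42*sqrt(7) + 2*49)*(-17/(-28)) = (-2 - 42*sqrt(7) + 98)*(-1/28*(-17)) = (96 - 42*sqrt(7))*(17/28) = 408/7 - 51*sqrt(7)/2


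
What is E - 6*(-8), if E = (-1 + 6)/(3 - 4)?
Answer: 43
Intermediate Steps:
E = -5 (E = 5/(-1) = 5*(-1) = -5)
E - 6*(-8) = -5 - 6*(-8) = -5 + 48 = 43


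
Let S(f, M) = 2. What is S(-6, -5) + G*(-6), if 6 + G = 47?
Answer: -244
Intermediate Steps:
G = 41 (G = -6 + 47 = 41)
S(-6, -5) + G*(-6) = 2 + 41*(-6) = 2 - 246 = -244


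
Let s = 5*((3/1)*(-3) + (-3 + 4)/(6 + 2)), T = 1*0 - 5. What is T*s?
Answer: 1775/8 ≈ 221.88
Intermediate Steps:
T = -5 (T = 0 - 5 = -5)
s = -355/8 (s = 5*((1*3)*(-3) + 1/8) = 5*(3*(-3) + 1*(1/8)) = 5*(-9 + 1/8) = 5*(-71/8) = -355/8 ≈ -44.375)
T*s = -5*(-355/8) = 1775/8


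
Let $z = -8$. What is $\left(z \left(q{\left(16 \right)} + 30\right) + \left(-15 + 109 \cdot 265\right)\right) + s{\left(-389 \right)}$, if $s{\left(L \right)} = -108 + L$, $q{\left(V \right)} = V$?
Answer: $28005$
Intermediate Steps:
$\left(z \left(q{\left(16 \right)} + 30\right) + \left(-15 + 109 \cdot 265\right)\right) + s{\left(-389 \right)} = \left(- 8 \left(16 + 30\right) + \left(-15 + 109 \cdot 265\right)\right) - 497 = \left(\left(-8\right) 46 + \left(-15 + 28885\right)\right) - 497 = \left(-368 + 28870\right) - 497 = 28502 - 497 = 28005$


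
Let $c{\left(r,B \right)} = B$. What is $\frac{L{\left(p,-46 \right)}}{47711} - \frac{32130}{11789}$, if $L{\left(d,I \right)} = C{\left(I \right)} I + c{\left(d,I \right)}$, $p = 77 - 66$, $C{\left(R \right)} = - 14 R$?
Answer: $- \frac{1882734060}{562464979} \approx -3.3473$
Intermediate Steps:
$p = 11$ ($p = 77 - 66 = 11$)
$L{\left(d,I \right)} = I - 14 I^{2}$ ($L{\left(d,I \right)} = - 14 I I + I = - 14 I^{2} + I = I - 14 I^{2}$)
$\frac{L{\left(p,-46 \right)}}{47711} - \frac{32130}{11789} = \frac{\left(-46\right) \left(1 - -644\right)}{47711} - \frac{32130}{11789} = - 46 \left(1 + 644\right) \frac{1}{47711} - \frac{32130}{11789} = \left(-46\right) 645 \cdot \frac{1}{47711} - \frac{32130}{11789} = \left(-29670\right) \frac{1}{47711} - \frac{32130}{11789} = - \frac{29670}{47711} - \frac{32130}{11789} = - \frac{1882734060}{562464979}$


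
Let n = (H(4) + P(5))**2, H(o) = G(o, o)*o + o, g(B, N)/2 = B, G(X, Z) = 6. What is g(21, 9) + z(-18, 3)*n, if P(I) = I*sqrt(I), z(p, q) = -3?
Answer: -2685 - 840*sqrt(5) ≈ -4563.3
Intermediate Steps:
g(B, N) = 2*B
H(o) = 7*o (H(o) = 6*o + o = 7*o)
P(I) = I**(3/2)
n = (28 + 5*sqrt(5))**2 (n = (7*4 + 5**(3/2))**2 = (28 + 5*sqrt(5))**2 ≈ 1535.1)
g(21, 9) + z(-18, 3)*n = 2*21 - 3*(909 + 280*sqrt(5)) = 42 + (-2727 - 840*sqrt(5)) = -2685 - 840*sqrt(5)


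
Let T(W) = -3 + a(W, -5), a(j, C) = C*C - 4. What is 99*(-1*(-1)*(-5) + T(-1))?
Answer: 1287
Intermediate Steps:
a(j, C) = -4 + C² (a(j, C) = C² - 4 = -4 + C²)
T(W) = 18 (T(W) = -3 + (-4 + (-5)²) = -3 + (-4 + 25) = -3 + 21 = 18)
99*(-1*(-1)*(-5) + T(-1)) = 99*(-1*(-1)*(-5) + 18) = 99*(1*(-5) + 18) = 99*(-5 + 18) = 99*13 = 1287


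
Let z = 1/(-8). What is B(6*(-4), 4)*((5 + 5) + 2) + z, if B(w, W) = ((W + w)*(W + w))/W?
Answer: 9599/8 ≈ 1199.9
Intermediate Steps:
z = -⅛ ≈ -0.12500
B(w, W) = (W + w)²/W
B(6*(-4), 4)*((5 + 5) + 2) + z = ((4 + 6*(-4))²/4)*((5 + 5) + 2) - ⅛ = ((4 - 24)²/4)*(10 + 2) - ⅛ = ((¼)*(-20)²)*12 - ⅛ = ((¼)*400)*12 - ⅛ = 100*12 - ⅛ = 1200 - ⅛ = 9599/8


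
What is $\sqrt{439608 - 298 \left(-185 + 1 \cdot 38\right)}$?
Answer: $\sqrt{483414} \approx 695.28$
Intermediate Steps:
$\sqrt{439608 - 298 \left(-185 + 1 \cdot 38\right)} = \sqrt{439608 - 298 \left(-185 + 38\right)} = \sqrt{439608 - -43806} = \sqrt{439608 + 43806} = \sqrt{483414}$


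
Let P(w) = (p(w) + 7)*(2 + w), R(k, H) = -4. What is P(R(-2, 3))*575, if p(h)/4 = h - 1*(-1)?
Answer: 5750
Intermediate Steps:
p(h) = 4 + 4*h (p(h) = 4*(h - 1*(-1)) = 4*(h + 1) = 4*(1 + h) = 4 + 4*h)
P(w) = (2 + w)*(11 + 4*w) (P(w) = ((4 + 4*w) + 7)*(2 + w) = (11 + 4*w)*(2 + w) = (2 + w)*(11 + 4*w))
P(R(-2, 3))*575 = (22 + 4*(-4)**2 + 19*(-4))*575 = (22 + 4*16 - 76)*575 = (22 + 64 - 76)*575 = 10*575 = 5750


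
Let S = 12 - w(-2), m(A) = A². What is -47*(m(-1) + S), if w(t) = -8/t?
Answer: -423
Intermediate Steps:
S = 8 (S = 12 - (-8)/(-2) = 12 - (-8)*(-1)/2 = 12 - 1*4 = 12 - 4 = 8)
-47*(m(-1) + S) = -47*((-1)² + 8) = -47*(1 + 8) = -47*9 = -423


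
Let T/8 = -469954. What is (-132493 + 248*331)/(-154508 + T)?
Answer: 10081/782828 ≈ 0.012878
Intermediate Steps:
T = -3759632 (T = 8*(-469954) = -3759632)
(-132493 + 248*331)/(-154508 + T) = (-132493 + 248*331)/(-154508 - 3759632) = (-132493 + 82088)/(-3914140) = -50405*(-1/3914140) = 10081/782828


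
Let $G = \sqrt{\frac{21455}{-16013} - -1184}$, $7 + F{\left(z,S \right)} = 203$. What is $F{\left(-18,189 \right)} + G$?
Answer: $196 + \frac{\sqrt{303253185181}}{16013} \approx 230.39$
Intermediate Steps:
$F{\left(z,S \right)} = 196$ ($F{\left(z,S \right)} = -7 + 203 = 196$)
$G = \frac{\sqrt{303253185181}}{16013}$ ($G = \sqrt{21455 \left(- \frac{1}{16013}\right) + 1184} = \sqrt{- \frac{21455}{16013} + 1184} = \sqrt{\frac{18937937}{16013}} = \frac{\sqrt{303253185181}}{16013} \approx 34.39$)
$F{\left(-18,189 \right)} + G = 196 + \frac{\sqrt{303253185181}}{16013}$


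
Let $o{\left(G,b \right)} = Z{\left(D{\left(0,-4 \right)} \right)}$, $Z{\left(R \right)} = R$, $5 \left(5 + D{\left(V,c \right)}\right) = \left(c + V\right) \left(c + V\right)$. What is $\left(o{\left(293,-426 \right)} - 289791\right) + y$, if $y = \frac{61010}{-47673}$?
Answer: $- \frac{69076765822}{238365} \approx -2.8979 \cdot 10^{5}$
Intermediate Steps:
$D{\left(V,c \right)} = -5 + \frac{\left(V + c\right)^{2}}{5}$ ($D{\left(V,c \right)} = -5 + \frac{\left(c + V\right) \left(c + V\right)}{5} = -5 + \frac{\left(V + c\right) \left(V + c\right)}{5} = -5 + \frac{\left(V + c\right)^{2}}{5}$)
$y = - \frac{61010}{47673}$ ($y = 61010 \left(- \frac{1}{47673}\right) = - \frac{61010}{47673} \approx -1.2798$)
$o{\left(G,b \right)} = - \frac{9}{5}$ ($o{\left(G,b \right)} = -5 + \frac{\left(0 - 4\right)^{2}}{5} = -5 + \frac{\left(-4\right)^{2}}{5} = -5 + \frac{1}{5} \cdot 16 = -5 + \frac{16}{5} = - \frac{9}{5}$)
$\left(o{\left(293,-426 \right)} - 289791\right) + y = \left(- \frac{9}{5} - 289791\right) - \frac{61010}{47673} = - \frac{1448964}{5} - \frac{61010}{47673} = - \frac{69076765822}{238365}$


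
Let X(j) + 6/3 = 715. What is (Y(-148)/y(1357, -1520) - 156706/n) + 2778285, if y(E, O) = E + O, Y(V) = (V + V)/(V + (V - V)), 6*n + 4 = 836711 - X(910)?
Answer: 189294234143407/68133511 ≈ 2.7783e+6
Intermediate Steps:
X(j) = 713 (X(j) = -2 + 715 = 713)
n = 417997/3 (n = -2/3 + (836711 - 1*713)/6 = -2/3 + (836711 - 713)/6 = -2/3 + (1/6)*835998 = -2/3 + 139333 = 417997/3 ≈ 1.3933e+5)
Y(V) = 2 (Y(V) = (2*V)/(V + 0) = (2*V)/V = 2)
(Y(-148)/y(1357, -1520) - 156706/n) + 2778285 = (2/(1357 - 1520) - 156706/417997/3) + 2778285 = (2/(-163) - 156706*3/417997) + 2778285 = (2*(-1/163) - 470118/417997) + 2778285 = (-2/163 - 470118/417997) + 2778285 = -77465228/68133511 + 2778285 = 189294234143407/68133511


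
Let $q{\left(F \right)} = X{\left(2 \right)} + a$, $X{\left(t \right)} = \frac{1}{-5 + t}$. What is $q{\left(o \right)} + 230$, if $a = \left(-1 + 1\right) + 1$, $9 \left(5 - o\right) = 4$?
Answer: $\frac{692}{3} \approx 230.67$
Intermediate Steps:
$o = \frac{41}{9}$ ($o = 5 - \frac{4}{9} = \frac{41}{9} \approx 4.5556$)
$a = 1$ ($a = 0 + 1 = 1$)
$q{\left(F \right)} = \frac{2}{3}$ ($q{\left(F \right)} = \frac{1}{-5 + 2} + 1 = \frac{1}{-3} + 1 = - \frac{1}{3} + 1 = \frac{2}{3}$)
$q{\left(o \right)} + 230 = \frac{2}{3} + 230 = \frac{692}{3}$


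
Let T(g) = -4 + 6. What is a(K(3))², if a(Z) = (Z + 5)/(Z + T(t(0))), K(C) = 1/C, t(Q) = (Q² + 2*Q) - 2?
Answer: 256/49 ≈ 5.2245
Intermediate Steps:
t(Q) = -2 + Q² + 2*Q
T(g) = 2
K(C) = 1/C
a(Z) = (5 + Z)/(2 + Z) (a(Z) = (Z + 5)/(Z + 2) = (5 + Z)/(2 + Z))
a(K(3))² = ((5 + 1/3)/(2 + 1/3))² = ((5 + ⅓)/(2 + ⅓))² = ((16/3)/(7/3))² = ((3/7)*(16/3))² = (16/7)² = 256/49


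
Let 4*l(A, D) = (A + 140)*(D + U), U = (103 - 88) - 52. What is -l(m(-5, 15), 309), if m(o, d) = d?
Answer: -10540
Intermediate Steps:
U = -37 (U = 15 - 52 = -37)
l(A, D) = (-37 + D)*(140 + A)/4 (l(A, D) = ((A + 140)*(D - 37))/4 = ((140 + A)*(-37 + D))/4 = ((-37 + D)*(140 + A))/4 = (-37 + D)*(140 + A)/4)
-l(m(-5, 15), 309) = -(-1295 + 35*309 - 37/4*15 + (¼)*15*309) = -(-1295 + 10815 - 555/4 + 4635/4) = -1*10540 = -10540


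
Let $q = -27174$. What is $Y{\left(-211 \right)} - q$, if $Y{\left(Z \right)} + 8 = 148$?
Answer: $27314$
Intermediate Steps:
$Y{\left(Z \right)} = 140$ ($Y{\left(Z \right)} = -8 + 148 = 140$)
$Y{\left(-211 \right)} - q = 140 - -27174 = 140 + 27174 = 27314$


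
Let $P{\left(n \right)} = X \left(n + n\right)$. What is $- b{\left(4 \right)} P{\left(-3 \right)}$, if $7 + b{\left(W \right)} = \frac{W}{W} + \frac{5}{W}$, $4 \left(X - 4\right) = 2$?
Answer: $- \frac{513}{4} \approx -128.25$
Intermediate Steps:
$X = \frac{9}{2}$ ($X = 4 + \frac{1}{4} \cdot 2 = 4 + \frac{1}{2} = \frac{9}{2} \approx 4.5$)
$b{\left(W \right)} = -6 + \frac{5}{W}$ ($b{\left(W \right)} = -7 + \left(\frac{W}{W} + \frac{5}{W}\right) = -7 + \left(1 + \frac{5}{W}\right) = -6 + \frac{5}{W}$)
$P{\left(n \right)} = 9 n$ ($P{\left(n \right)} = \frac{9 \left(n + n\right)}{2} = \frac{9 \cdot 2 n}{2} = 9 n$)
$- b{\left(4 \right)} P{\left(-3 \right)} = - (-6 + \frac{5}{4}) 9 \left(-3\right) = - (-6 + 5 \cdot \frac{1}{4}) \left(-27\right) = - (-6 + \frac{5}{4}) \left(-27\right) = \left(-1\right) \left(- \frac{19}{4}\right) \left(-27\right) = \frac{19}{4} \left(-27\right) = - \frac{513}{4}$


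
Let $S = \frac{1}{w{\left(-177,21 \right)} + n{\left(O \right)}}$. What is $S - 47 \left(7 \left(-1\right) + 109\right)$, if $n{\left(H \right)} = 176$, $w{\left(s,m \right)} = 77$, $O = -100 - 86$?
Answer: $- \frac{1212881}{253} \approx -4794.0$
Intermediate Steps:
$O = -186$ ($O = -100 - 86 = -186$)
$S = \frac{1}{253}$ ($S = \frac{1}{77 + 176} = \frac{1}{253} \approx 0.0039526$)
$S - 47 \left(7 \left(-1\right) + 109\right) = \frac{1}{253} - 47 \left(7 \left(-1\right) + 109\right) = \frac{1}{253} - 47 \left(-7 + 109\right) = \frac{1}{253} - 47 \cdot 102 = \frac{1}{253} - 4794 = - \frac{1212881}{253}$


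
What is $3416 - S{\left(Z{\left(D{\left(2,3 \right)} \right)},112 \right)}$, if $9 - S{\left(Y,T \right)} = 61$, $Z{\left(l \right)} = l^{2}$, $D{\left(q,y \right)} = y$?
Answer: $3468$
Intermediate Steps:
$S{\left(Y,T \right)} = -52$ ($S{\left(Y,T \right)} = 9 - 61 = -52$)
$3416 - S{\left(Z{\left(D{\left(2,3 \right)} \right)},112 \right)} = 3416 - -52 = 3416 + 52 = 3468$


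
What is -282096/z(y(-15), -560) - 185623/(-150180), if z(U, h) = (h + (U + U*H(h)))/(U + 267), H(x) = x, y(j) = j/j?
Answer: 3784691741059/56017140 ≈ 67563.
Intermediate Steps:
y(j) = 1
z(U, h) = (U + h + U*h)/(267 + U) (z(U, h) = (h + (U + U*h))/(U + 267) = (U + h + U*h)/(267 + U))
-282096/z(y(-15), -560) - 185623/(-150180) = -282096*(267 + 1)/(1 - 560 + 1*(-560)) - 185623/(-150180) = -282096*268/(1 - 560 - 560) - 185623*(-1/150180) = -282096/((1/268)*(-1119)) + 185623/150180 = -282096/(-1119/268) + 185623/150180 = -282096*(-268/1119) + 185623/150180 = 25200576/373 + 185623/150180 = 3784691741059/56017140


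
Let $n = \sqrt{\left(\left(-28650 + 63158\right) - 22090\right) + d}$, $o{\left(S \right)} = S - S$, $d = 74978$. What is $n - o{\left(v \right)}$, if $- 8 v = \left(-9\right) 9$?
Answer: $2 \sqrt{21849} \approx 295.63$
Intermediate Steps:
$v = \frac{81}{8}$ ($v = - \frac{\left(-9\right) 9}{8} = \left(- \frac{1}{8}\right) \left(-81\right) = \frac{81}{8} \approx 10.125$)
$o{\left(S \right)} = 0$
$n = 2 \sqrt{21849}$ ($n = \sqrt{\left(\left(-28650 + 63158\right) - 22090\right) + 74978} = \sqrt{\left(34508 - 22090\right) + 74978} = \sqrt{12418 + 74978} = \sqrt{87396} = 2 \sqrt{21849} \approx 295.63$)
$n - o{\left(v \right)} = 2 \sqrt{21849} - 0 = 2 \sqrt{21849} + 0 = 2 \sqrt{21849}$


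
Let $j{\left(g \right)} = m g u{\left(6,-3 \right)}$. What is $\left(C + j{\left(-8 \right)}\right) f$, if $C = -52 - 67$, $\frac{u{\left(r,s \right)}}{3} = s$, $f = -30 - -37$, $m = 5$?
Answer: $1687$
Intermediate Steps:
$f = 7$ ($f = -30 + 37 = 7$)
$u{\left(r,s \right)} = 3 s$
$C = -119$ ($C = -52 - 67 = -119$)
$j{\left(g \right)} = - 45 g$ ($j{\left(g \right)} = 5 g 3 \left(-3\right) = 5 g \left(-9\right) = - 45 g$)
$\left(C + j{\left(-8 \right)}\right) f = \left(-119 - -360\right) 7 = \left(-119 + 360\right) 7 = 241 \cdot 7 = 1687$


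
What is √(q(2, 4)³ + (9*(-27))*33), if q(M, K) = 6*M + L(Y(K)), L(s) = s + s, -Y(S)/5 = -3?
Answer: 3*√7341 ≈ 257.04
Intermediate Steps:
Y(S) = 15 (Y(S) = -5*(-3) = 15)
L(s) = 2*s
q(M, K) = 30 + 6*M (q(M, K) = 6*M + 2*15 = 6*M + 30 = 30 + 6*M)
√(q(2, 4)³ + (9*(-27))*33) = √((30 + 6*2)³ + (9*(-27))*33) = √((30 + 12)³ - 243*33) = √(42³ - 8019) = √(74088 - 8019) = √66069 = 3*√7341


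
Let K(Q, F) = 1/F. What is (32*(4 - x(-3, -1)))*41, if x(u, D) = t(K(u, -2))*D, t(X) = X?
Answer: 4592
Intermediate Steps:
x(u, D) = -D/2 (x(u, D) = D/(-2) = -D/2)
(32*(4 - x(-3, -1)))*41 = (32*(4 - (-1)*(-1)/2))*41 = (32*(4 - 1*½))*41 = (32*(4 - ½))*41 = (32*(7/2))*41 = 112*41 = 4592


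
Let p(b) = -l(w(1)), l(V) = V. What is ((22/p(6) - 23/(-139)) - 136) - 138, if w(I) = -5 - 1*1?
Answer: -112660/417 ≈ -270.17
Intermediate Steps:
w(I) = -6 (w(I) = -5 - 1 = -6)
p(b) = 6 (p(b) = -1*(-6) = 6)
((22/p(6) - 23/(-139)) - 136) - 138 = ((22/6 - 23/(-139)) - 136) - 138 = ((22*(⅙) - 23*(-1/139)) - 136) - 138 = ((11/3 + 23/139) - 136) - 138 = (1598/417 - 136) - 138 = -55114/417 - 138 = -112660/417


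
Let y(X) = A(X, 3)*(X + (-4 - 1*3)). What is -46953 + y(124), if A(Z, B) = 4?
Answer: -46485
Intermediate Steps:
y(X) = -28 + 4*X (y(X) = 4*(X + (-4 - 1*3)) = 4*(X + (-4 - 3)) = 4*(X - 7) = 4*(-7 + X) = -28 + 4*X)
-46953 + y(124) = -46953 + (-28 + 4*124) = -46953 + (-28 + 496) = -46953 + 468 = -46485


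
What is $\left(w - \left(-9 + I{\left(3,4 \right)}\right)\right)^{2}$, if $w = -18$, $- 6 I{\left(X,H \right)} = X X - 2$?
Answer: $\frac{2209}{36} \approx 61.361$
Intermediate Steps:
$I{\left(X,H \right)} = \frac{1}{3} - \frac{X^{2}}{6}$ ($I{\left(X,H \right)} = - \frac{X X - 2}{6} = - \frac{X^{2} - 2}{6} = - \frac{-2 + X^{2}}{6} = \frac{1}{3} - \frac{X^{2}}{6}$)
$\left(w - \left(-9 + I{\left(3,4 \right)}\right)\right)^{2} = \left(-18 + \left(9 - \left(\frac{1}{3} - \frac{3^{2}}{6}\right)\right)\right)^{2} = \left(-18 + \left(9 - \left(\frac{1}{3} - \frac{3}{2}\right)\right)\right)^{2} = \left(-18 + \left(9 - - \frac{7}{6}\right)\right)^{2} = \left(-18 + \left(9 + \frac{7}{6}\right)\right)^{2} = \left(-18 + \frac{61}{6}\right)^{2} = \left(- \frac{47}{6}\right)^{2} = \frac{2209}{36}$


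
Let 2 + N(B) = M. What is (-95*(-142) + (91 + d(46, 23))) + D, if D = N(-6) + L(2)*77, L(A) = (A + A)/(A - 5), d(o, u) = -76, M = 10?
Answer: 40231/3 ≈ 13410.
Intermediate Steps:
N(B) = 8 (N(B) = -2 + 10 = 8)
L(A) = 2*A/(-5 + A) (L(A) = (2*A)/(-5 + A) = 2*A/(-5 + A))
D = -284/3 (D = 8 + (2*2/(-5 + 2))*77 = 8 + (2*2/(-3))*77 = 8 + (2*2*(-⅓))*77 = 8 - 4/3*77 = 8 - 308/3 = -284/3 ≈ -94.667)
(-95*(-142) + (91 + d(46, 23))) + D = (-95*(-142) + (91 - 76)) - 284/3 = (13490 + 15) - 284/3 = 13505 - 284/3 = 40231/3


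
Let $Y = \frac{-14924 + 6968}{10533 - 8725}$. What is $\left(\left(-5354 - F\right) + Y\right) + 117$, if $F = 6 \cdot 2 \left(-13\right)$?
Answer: $- \frac{2298601}{452} \approx -5085.4$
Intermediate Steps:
$F = -156$ ($F = 12 \left(-13\right) = -156$)
$Y = - \frac{1989}{452}$ ($Y = - \frac{7956}{1808} = \left(-7956\right) \frac{1}{1808} = - \frac{1989}{452} \approx -4.4004$)
$\left(\left(-5354 - F\right) + Y\right) + 117 = \left(\left(-5354 - -156\right) - \frac{1989}{452}\right) + 117 = \left(\left(-5354 + 156\right) - \frac{1989}{452}\right) + 117 = \left(-5198 - \frac{1989}{452}\right) + 117 = - \frac{2351485}{452} + 117 = - \frac{2298601}{452}$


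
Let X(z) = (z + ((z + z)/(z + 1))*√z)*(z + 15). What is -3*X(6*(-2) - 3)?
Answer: 0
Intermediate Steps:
X(z) = (15 + z)*(z + 2*z^(3/2)/(1 + z)) (X(z) = (z + ((2*z)/(1 + z))*√z)*(15 + z) = (z + (2*z/(1 + z))*√z)*(15 + z) = (z + 2*z^(3/2)/(1 + z))*(15 + z) = (15 + z)*(z + 2*z^(3/2)/(1 + z)))
-3*X(6*(-2) - 3) = -3*((6*(-2) - 3)³ + 2*(6*(-2) - 3)^(5/2) + 15*(6*(-2) - 3) + 16*(6*(-2) - 3)² + 30*(6*(-2) - 3)^(3/2))/(1 + (6*(-2) - 3)) = -3*((-12 - 3)³ + 2*(-12 - 3)^(5/2) + 15*(-12 - 3) + 16*(-12 - 3)² + 30*(-12 - 3)^(3/2))/(1 + (-12 - 3)) = -3*((-15)³ + 2*(-15)^(5/2) + 15*(-15) + 16*(-15)² + 30*(-15)^(3/2))/(1 - 15) = -3*(-3375 + 2*(225*I*√15) - 225 + 16*225 + 30*(-15*I*√15))/(-14) = -(-3)*(-3375 + 450*I*√15 - 225 + 3600 - 450*I*√15)/14 = -(-3)*0/14 = -3*0 = 0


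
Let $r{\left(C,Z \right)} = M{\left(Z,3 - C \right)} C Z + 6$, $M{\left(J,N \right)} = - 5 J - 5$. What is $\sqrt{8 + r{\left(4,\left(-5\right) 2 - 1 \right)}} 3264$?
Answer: $3264 i \sqrt{2186} \approx 1.5261 \cdot 10^{5} i$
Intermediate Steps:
$M{\left(J,N \right)} = -5 - 5 J$
$r{\left(C,Z \right)} = 6 + C Z \left(-5 - 5 Z\right)$ ($r{\left(C,Z \right)} = \left(-5 - 5 Z\right) C Z + 6 = C \left(-5 - 5 Z\right) Z + 6 = C Z \left(-5 - 5 Z\right) + 6 = 6 + C Z \left(-5 - 5 Z\right)$)
$\sqrt{8 + r{\left(4,\left(-5\right) 2 - 1 \right)}} 3264 = \sqrt{8 + \left(6 - 20 \left(\left(-5\right) 2 - 1\right) \left(1 - 11\right)\right)} 3264 = \sqrt{8 + \left(6 - 20 \left(-10 - 1\right) \left(1 - 11\right)\right)} 3264 = \sqrt{8 + \left(6 - 20 \left(-11\right) \left(1 - 11\right)\right)} 3264 = \sqrt{8 + \left(6 - 20 \left(-11\right) \left(-10\right)\right)} 3264 = \sqrt{8 + \left(6 - 2200\right)} 3264 = \sqrt{8 - 2194} \cdot 3264 = \sqrt{-2186} \cdot 3264 = i \sqrt{2186} \cdot 3264 = 3264 i \sqrt{2186}$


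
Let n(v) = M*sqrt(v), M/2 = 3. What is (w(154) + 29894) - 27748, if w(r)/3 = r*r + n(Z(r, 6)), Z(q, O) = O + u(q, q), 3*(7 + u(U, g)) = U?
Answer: 73294 + 6*sqrt(453) ≈ 73422.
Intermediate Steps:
M = 6 (M = 2*3 = 6)
u(U, g) = -7 + U/3
Z(q, O) = -7 + O + q/3 (Z(q, O) = O + (-7 + q/3) = -7 + O + q/3)
n(v) = 6*sqrt(v)
w(r) = 3*r**2 + 18*sqrt(-1 + r/3) (w(r) = 3*(r*r + 6*sqrt(-7 + 6 + r/3)) = 3*(r**2 + 6*sqrt(-1 + r/3)) = 3*r**2 + 18*sqrt(-1 + r/3))
(w(154) + 29894) - 27748 = ((3*154**2 + 6*sqrt(-9 + 3*154)) + 29894) - 27748 = ((3*23716 + 6*sqrt(-9 + 462)) + 29894) - 27748 = ((71148 + 6*sqrt(453)) + 29894) - 27748 = (101042 + 6*sqrt(453)) - 27748 = 73294 + 6*sqrt(453)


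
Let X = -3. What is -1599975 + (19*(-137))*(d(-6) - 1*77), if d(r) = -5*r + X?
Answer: -1469825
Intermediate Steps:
d(r) = -3 - 5*r (d(r) = -5*r - 3 = -3 - 5*r)
-1599975 + (19*(-137))*(d(-6) - 1*77) = -1599975 + (19*(-137))*((-3 - 5*(-6)) - 1*77) = -1599975 - 2603*((-3 + 30) - 77) = -1599975 - 2603*(27 - 77) = -1599975 - 2603*(-50) = -1599975 + 130150 = -1469825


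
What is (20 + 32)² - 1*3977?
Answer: -1273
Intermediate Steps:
(20 + 32)² - 1*3977 = 52² - 3977 = 2704 - 3977 = -1273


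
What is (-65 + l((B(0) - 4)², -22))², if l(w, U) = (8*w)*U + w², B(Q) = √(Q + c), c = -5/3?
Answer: 314210560/81 - 158412800*I*√15/81 ≈ 3.8791e+6 - 7.5744e+6*I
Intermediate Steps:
c = -5/3 (c = -5*⅓ = -5/3 ≈ -1.6667)
B(Q) = √(-5/3 + Q) (B(Q) = √(Q - 5/3) = √(-5/3 + Q))
l(w, U) = w² + 8*U*w (l(w, U) = 8*U*w + w² = w² + 8*U*w)
(-65 + l((B(0) - 4)², -22))² = (-65 + (√(-15 + 9*0)/3 - 4)²*((√(-15 + 9*0)/3 - 4)² + 8*(-22)))² = (-65 + (√(-15 + 0)/3 - 4)²*((√(-15 + 0)/3 - 4)² - 176))² = (-65 + (√(-15)/3 - 4)²*((√(-15)/3 - 4)² - 176))² = (-65 + ((I*√15)/3 - 4)²*(((I*√15)/3 - 4)² - 176))² = (-65 + (I*√15/3 - 4)²*((I*√15/3 - 4)² - 176))² = (-65 + (-4 + I*√15/3)²*((-4 + I*√15/3)² - 176))² = (-65 + (-4 + I*√15/3)²*(-176 + (-4 + I*√15/3)²))²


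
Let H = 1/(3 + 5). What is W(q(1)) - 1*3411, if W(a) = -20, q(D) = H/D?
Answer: -3431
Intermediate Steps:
H = ⅛ (H = 1/8 = ⅛ ≈ 0.12500)
q(D) = 1/(8*D)
W(q(1)) - 1*3411 = -20 - 1*3411 = -20 - 3411 = -3431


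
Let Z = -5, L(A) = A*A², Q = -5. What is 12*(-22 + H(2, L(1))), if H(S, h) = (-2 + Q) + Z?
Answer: -408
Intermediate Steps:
L(A) = A³
H(S, h) = -12 (H(S, h) = (-2 - 5) - 5 = -7 - 5 = -12)
12*(-22 + H(2, L(1))) = 12*(-22 - 12) = 12*(-34) = -408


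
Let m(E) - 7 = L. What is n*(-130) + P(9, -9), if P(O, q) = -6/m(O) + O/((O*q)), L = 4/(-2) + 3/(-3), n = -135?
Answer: 315871/18 ≈ 17548.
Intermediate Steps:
L = -3 (L = 4*(-1/2) + 3*(-1/3) = -2 - 1 = -3)
m(E) = 4 (m(E) = 7 - 3 = 4)
P(O, q) = -3/2 + 1/q (P(O, q) = -6/4 + O/((O*q)) = -6*1/4 + O*(1/(O*q)) = -3/2 + 1/q)
n*(-130) + P(9, -9) = -135*(-130) + (-3/2 + 1/(-9)) = 17550 + (-3/2 - 1/9) = 17550 - 29/18 = 315871/18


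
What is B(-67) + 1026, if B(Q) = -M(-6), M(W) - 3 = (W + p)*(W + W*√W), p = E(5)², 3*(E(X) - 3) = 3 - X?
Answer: 3059/3 - 10*I*√6/3 ≈ 1019.7 - 8.165*I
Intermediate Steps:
E(X) = 4 - X/3 (E(X) = 3 + (3 - X)/3 = 3 + (1 - X/3) = 4 - X/3)
p = 49/9 (p = (4 - ⅓*5)² = (4 - 5/3)² = (7/3)² = 49/9 ≈ 5.4444)
M(W) = 3 + (49/9 + W)*(W + W^(3/2)) (M(W) = 3 + (W + 49/9)*(W + W*√W) = 3 + (49/9 + W)*(W + W^(3/2)))
B(Q) = -19/3 - 10*I*√6/3 (B(Q) = -(3 + (-6)² + (-6)^(5/2) + (49/9)*(-6) + 49*(-6)^(3/2)/9) = -(3 + 36 + 36*I*√6 - 98/3 + 49*(-6*I*√6)/9) = -(3 + 36 + 36*I*√6 - 98/3 - 98*I*√6/3) = -(19/3 + 10*I*√6/3) = -19/3 - 10*I*√6/3)
B(-67) + 1026 = (-19/3 - 10*I*√6/3) + 1026 = 3059/3 - 10*I*√6/3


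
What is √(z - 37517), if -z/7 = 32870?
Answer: I*√267607 ≈ 517.31*I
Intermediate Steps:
z = -230090 (z = -7*32870 = -230090)
√(z - 37517) = √(-230090 - 37517) = √(-267607) = I*√267607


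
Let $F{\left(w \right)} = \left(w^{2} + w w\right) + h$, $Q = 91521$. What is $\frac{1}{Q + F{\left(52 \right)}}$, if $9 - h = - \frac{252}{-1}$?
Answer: $\frac{1}{96686} \approx 1.0343 \cdot 10^{-5}$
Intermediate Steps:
$h = -243$ ($h = 9 - - \frac{252}{-1} = 9 - \left(-252\right) \left(-1\right) = 9 - 252 = -243$)
$F{\left(w \right)} = -243 + 2 w^{2}$ ($F{\left(w \right)} = \left(w^{2} + w w\right) - 243 = \left(w^{2} + w^{2}\right) - 243 = 2 w^{2} - 243 = -243 + 2 w^{2}$)
$\frac{1}{Q + F{\left(52 \right)}} = \frac{1}{91521 - \left(243 - 2 \cdot 52^{2}\right)} = \frac{1}{91521 + \left(-243 + 2 \cdot 2704\right)} = \frac{1}{91521 + \left(-243 + 5408\right)} = \frac{1}{91521 + 5165} = \frac{1}{96686}$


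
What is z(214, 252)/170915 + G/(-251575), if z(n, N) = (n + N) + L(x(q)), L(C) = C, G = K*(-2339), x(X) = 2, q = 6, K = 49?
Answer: 3941295233/8599588225 ≈ 0.45831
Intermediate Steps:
G = -114611 (G = 49*(-2339) = -114611)
z(n, N) = 2 + N + n (z(n, N) = (n + N) + 2 = (N + n) + 2 = 2 + N + n)
z(214, 252)/170915 + G/(-251575) = (2 + 252 + 214)/170915 - 114611/(-251575) = 468*(1/170915) - 114611*(-1/251575) = 468/170915 + 114611/251575 = 3941295233/8599588225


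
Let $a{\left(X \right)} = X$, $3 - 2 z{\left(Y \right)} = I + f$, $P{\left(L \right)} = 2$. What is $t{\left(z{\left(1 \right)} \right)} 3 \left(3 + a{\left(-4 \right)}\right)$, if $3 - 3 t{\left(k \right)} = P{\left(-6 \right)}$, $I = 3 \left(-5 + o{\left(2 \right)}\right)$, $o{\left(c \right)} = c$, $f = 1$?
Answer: $-1$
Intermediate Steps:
$I = -9$ ($I = 3 \left(-5 + 2\right) = 3 \left(-3\right) = -9$)
$z{\left(Y \right)} = \frac{11}{2}$ ($z{\left(Y \right)} = \frac{3}{2} - \frac{-9 + 1}{2} = \frac{3}{2} - -4 = \frac{3}{2} + 4 = \frac{11}{2}$)
$t{\left(k \right)} = \frac{1}{3}$ ($t{\left(k \right)} = 1 - \frac{2}{3} = \frac{1}{3}$)
$t{\left(z{\left(1 \right)} \right)} 3 \left(3 + a{\left(-4 \right)}\right) = \frac{3 \left(3 - 4\right)}{3} = \frac{3 \left(-1\right)}{3} = \frac{1}{3} \left(-3\right) = -1$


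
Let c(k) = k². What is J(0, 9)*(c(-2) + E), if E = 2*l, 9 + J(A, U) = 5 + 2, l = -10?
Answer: 32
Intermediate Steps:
J(A, U) = -2 (J(A, U) = -9 + (5 + 2) = -9 + 7 = -2)
E = -20 (E = 2*(-10) = -20)
J(0, 9)*(c(-2) + E) = -2*((-2)² - 20) = -2*(4 - 20) = -2*(-16) = 32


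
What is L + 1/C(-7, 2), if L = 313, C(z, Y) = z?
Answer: 2190/7 ≈ 312.86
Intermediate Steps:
L + 1/C(-7, 2) = 313 + 1/(-7) = 313 - ⅐ = 2190/7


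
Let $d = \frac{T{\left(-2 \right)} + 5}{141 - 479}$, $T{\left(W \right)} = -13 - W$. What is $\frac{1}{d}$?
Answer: $\frac{169}{3} \approx 56.333$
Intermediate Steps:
$d = \frac{3}{169}$ ($d = \frac{\left(-13 - -2\right) + 5}{141 - 479} = \frac{\left(-13 + 2\right) + 5}{-338} = \left(-11 + 5\right) \left(- \frac{1}{338}\right) = \left(-6\right) \left(- \frac{1}{338}\right) = \frac{3}{169} \approx 0.017751$)
$\frac{1}{d} = \frac{1}{\frac{3}{169}} = \frac{169}{3}$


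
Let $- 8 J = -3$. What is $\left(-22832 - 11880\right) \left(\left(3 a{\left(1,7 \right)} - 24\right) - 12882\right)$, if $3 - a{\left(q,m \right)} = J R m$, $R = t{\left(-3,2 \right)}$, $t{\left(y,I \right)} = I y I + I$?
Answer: $444947094$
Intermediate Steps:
$J = \frac{3}{8}$ ($J = \left(- \frac{1}{8}\right) \left(-3\right) = \frac{3}{8} \approx 0.375$)
$t{\left(y,I \right)} = I + y I^{2}$ ($t{\left(y,I \right)} = y I^{2} + I = I + y I^{2}$)
$R = -10$ ($R = 2 \left(1 + 2 \left(-3\right)\right) = 2 \left(1 - 6\right) = 2 \left(-5\right) = -10$)
$a{\left(q,m \right)} = 3 + \frac{15 m}{4}$ ($a{\left(q,m \right)} = 3 - \frac{3}{8} \left(-10\right) m = 3 - - \frac{15 m}{4} = 3 + \frac{15 m}{4}$)
$\left(-22832 - 11880\right) \left(\left(3 a{\left(1,7 \right)} - 24\right) - 12882\right) = \left(-22832 - 11880\right) \left(\left(3 \left(3 + \frac{15}{4} \cdot 7\right) - 24\right) - 12882\right) = - 34712 \left(\left(3 \left(3 + \frac{105}{4}\right) - 24\right) - 12882\right) = - 34712 \left(\left(3 \cdot \frac{117}{4} - 24\right) - 12882\right) = - 34712 \left(\left(\frac{351}{4} - 24\right) - 12882\right) = - 34712 \left(\frac{255}{4} - 12882\right) = \left(-34712\right) \left(- \frac{51273}{4}\right) = 444947094$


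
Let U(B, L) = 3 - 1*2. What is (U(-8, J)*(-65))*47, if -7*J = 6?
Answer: -3055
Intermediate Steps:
J = -6/7 (J = -⅐*6 = -6/7 ≈ -0.85714)
U(B, L) = 1 (U(B, L) = 3 - 2 = 1)
(U(-8, J)*(-65))*47 = (1*(-65))*47 = -65*47 = -3055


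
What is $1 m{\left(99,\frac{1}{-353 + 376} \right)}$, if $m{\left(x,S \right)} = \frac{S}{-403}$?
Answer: $- \frac{1}{9269} \approx -0.00010789$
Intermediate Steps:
$m{\left(x,S \right)} = - \frac{S}{403}$ ($m{\left(x,S \right)} = S \left(- \frac{1}{403}\right) = - \frac{S}{403}$)
$1 m{\left(99,\frac{1}{-353 + 376} \right)} = 1 \left(- \frac{1}{403 \left(-353 + 376\right)}\right) = 1 \left(- \frac{1}{403 \cdot 23}\right) = 1 \left(\left(- \frac{1}{403}\right) \frac{1}{23}\right) = 1 \left(- \frac{1}{9269}\right) = - \frac{1}{9269}$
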